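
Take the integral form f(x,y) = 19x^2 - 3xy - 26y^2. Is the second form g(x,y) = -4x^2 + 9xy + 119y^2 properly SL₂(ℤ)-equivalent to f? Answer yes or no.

D₁ = 1985, D₂ = 1985
river cycle of f (length 42): (19, 35, -10), (-10, 25, 34), (34, 43, -1), (-1, 43, 34), (34, 25, -10), (-10, 35, 19), (19, 41, -4), (-4, 39, 29), (29, 19, -14), (-14, 37, 11), … (32 more)
river cycle of g (length 42): (-4, 41, 19), (19, 35, -10), (-10, 25, 34), (34, 43, -1), (-1, 43, 34), (34, 25, -10), (-10, 35, 19), (19, 41, -4), (-4, 39, 29), (29, 19, -14), … (32 more)
cycles coincide ⇒ equivalent

yes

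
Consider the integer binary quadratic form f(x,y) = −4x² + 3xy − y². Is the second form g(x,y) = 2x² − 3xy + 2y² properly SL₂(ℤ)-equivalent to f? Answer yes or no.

D₁ = -7, D₂ = -7
f is negative-definite; reduce −f:
−f: flip: (4,-3,1)→(1,3,4)
−f: translate: b→1 (≡3 mod 2), so (1,3,4)→(1,1,2)
−f: reduced (well bottom): (1,1,2) with a≤c, −a<b≤a
flip sign back: reduced form of f is (-1,-1,-2)
g: translate: b→1 (≡-3 mod 4), so (2,-3,2)→(2,1,1)
g: flip: (2,1,1)→(1,-1,2)
g: translate: b→1 (≡-1 mod 2), so (1,-1,2)→(1,1,2)
g: reduced (well bottom): (1,1,2) with a≤c, −a<b≤a
reduced forms (-1, -1, -2) vs (1, 1, 2) ⇒ inequivalent

no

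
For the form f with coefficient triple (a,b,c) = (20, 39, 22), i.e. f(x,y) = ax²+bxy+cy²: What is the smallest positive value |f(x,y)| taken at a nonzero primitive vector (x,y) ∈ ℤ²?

translate: b→-1 (≡39 mod 40), so (20,39,22)→(20,-1,3)
flip: (20,-1,3)→(3,1,20)
reduced (well bottom): (3,1,20) with a≤c, −a<b≤a
well minimum = a = 3

3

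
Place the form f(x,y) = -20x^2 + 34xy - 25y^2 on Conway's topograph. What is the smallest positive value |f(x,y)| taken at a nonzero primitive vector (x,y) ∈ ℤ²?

translate: b→6 (≡-34 mod 40), so (20,-34,25)→(20,6,11)
flip: (20,6,11)→(11,-6,20)
reduced (well bottom): (11,-6,20) with a≤c, −a<b≤a
well minimum |f| = |-11| = 11 (negative-definite)

11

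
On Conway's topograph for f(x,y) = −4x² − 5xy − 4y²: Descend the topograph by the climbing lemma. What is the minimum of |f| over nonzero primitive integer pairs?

translate: b→-3 (≡5 mod 8), so (4,5,4)→(4,-3,3)
flip: (4,-3,3)→(3,3,4)
reduced (well bottom): (3,3,4) with a≤c, −a<b≤a
well minimum |f| = |-3| = 3 (negative-definite)

3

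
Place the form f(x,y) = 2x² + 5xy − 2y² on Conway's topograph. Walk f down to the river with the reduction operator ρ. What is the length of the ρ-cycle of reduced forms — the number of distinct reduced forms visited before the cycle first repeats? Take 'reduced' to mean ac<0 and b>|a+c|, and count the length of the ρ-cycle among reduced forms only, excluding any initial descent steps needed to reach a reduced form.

D = 41, ⌊√D⌋ = 6
river: ρ → (-2,3,4)
river: ρ → (4,5,-1)
river: ρ → (-1,5,4)
river: ρ → (4,3,-2)
river: ρ → (-2,5,2)
river: ρ → (2,3,-4)
river: ρ → (-4,5,1)
river: ρ → (1,5,-4)
river: ρ → (-4,3,2)
river: ρ → (2,5,-2)
ρ-cycle length = 10 (tail of 0 descent steps not counted)

10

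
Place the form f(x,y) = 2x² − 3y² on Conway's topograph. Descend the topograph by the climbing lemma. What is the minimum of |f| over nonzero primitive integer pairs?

descent: ρ → (-3,0,2)
descent: ρ → (2,4,-1)  [lands on river]
river: ρ → (-1,4,2)
closes: descent 2, river 2
min |a| on river = 1

1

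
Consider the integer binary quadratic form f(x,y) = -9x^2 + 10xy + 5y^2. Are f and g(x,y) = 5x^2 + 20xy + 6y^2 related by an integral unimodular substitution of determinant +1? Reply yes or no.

D₁ = 280, D₂ = 280
river cycle of f (length 6): (5, 10, -9), (-9, 8, 6), (6, 16, -1), (-1, 16, 6), (6, 8, -9), (-9, 10, 5)
river cycle of g (length 6): (6, 16, -1), (-1, 16, 6), (6, 8, -9), (-9, 10, 5), (5, 10, -9), (-9, 8, 6)
cycles coincide ⇒ equivalent

yes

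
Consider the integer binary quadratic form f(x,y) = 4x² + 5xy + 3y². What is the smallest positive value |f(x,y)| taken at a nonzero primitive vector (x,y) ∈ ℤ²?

translate: b→-3 (≡5 mod 8), so (4,5,3)→(4,-3,2)
flip: (4,-3,2)→(2,3,4)
translate: b→-1 (≡3 mod 4), so (2,3,4)→(2,-1,3)
reduced (well bottom): (2,-1,3) with a≤c, −a<b≤a
well minimum = a = 2

2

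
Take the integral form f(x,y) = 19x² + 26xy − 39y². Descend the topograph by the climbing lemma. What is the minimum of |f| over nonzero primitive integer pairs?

river: ρ → (-39,52,6)
river: ρ → (6,56,-21)
river: ρ → (-21,28,34)
river: ρ → (34,40,-15)
river: ρ → (-15,50,19)
river: ρ → (19,26,-39)
closes: descent 0, river 6
min |a| on river = 6

6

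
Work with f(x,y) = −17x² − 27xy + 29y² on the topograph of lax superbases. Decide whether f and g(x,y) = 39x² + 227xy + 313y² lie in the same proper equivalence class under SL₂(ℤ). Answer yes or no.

D₁ = 2701, D₂ = 2701
river cycle of f (length 14): (29, 27, -17), (-17, 41, 15), (15, 49, -5), (-5, 51, 5), (5, 49, -15), (-15, 41, 17), (17, 27, -29), (-29, 31, 15), (15, 29, -31), (-31, 33, 13), … (4 more)
river cycle of g (length 14): (-17, 41, 15), (15, 49, -5), (-5, 51, 5), (5, 49, -15), (-15, 41, 17), (17, 27, -29), (-29, 31, 15), (15, 29, -31), (-31, 33, 13), (13, 45, -13), … (4 more)
cycles coincide ⇒ equivalent

yes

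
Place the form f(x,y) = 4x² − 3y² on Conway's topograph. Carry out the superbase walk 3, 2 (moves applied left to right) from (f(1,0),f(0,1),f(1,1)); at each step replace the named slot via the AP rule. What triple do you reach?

start (4,-3,1) = (f(1,0),f(0,1),f(1,1))
replace slot 3: 2·(4+(-3)) − 1 = 1 → (4,-3,1)
replace slot 2: 2·(4+1) − (-3) = 13 → (4,13,1)

4,13,1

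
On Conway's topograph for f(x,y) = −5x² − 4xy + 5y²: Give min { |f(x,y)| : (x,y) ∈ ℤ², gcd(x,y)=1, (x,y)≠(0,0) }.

descent: ρ → (5,4,-5)  [lands on river]
river: ρ → (-5,6,4)
river: ρ → (4,10,-1)
river: ρ → (-1,10,4)
river: ρ → (4,6,-5)
river: ρ → (-5,4,5)
river: ρ → (5,6,-4)
river: ρ → (-4,10,1)
river: ρ → (1,10,-4)
river: ρ → (-4,6,5)
closes: descent 1, river 10
min |a| on river = 1

1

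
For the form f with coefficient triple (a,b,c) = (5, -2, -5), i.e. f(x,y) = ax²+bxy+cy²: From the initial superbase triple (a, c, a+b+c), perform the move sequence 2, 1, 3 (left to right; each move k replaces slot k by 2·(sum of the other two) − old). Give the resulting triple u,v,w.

start (5,-5,-2) = (f(1,0),f(0,1),f(1,1))
replace slot 2: 2·(5+(-2)) − (-5) = 11 → (5,11,-2)
replace slot 1: 2·(11+(-2)) − 5 = 13 → (13,11,-2)
replace slot 3: 2·(13+11) − (-2) = 50 → (13,11,50)

13,11,50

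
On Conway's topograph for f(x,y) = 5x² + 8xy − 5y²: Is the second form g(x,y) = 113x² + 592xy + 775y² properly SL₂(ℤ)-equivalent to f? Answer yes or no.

D₁ = 164, D₂ = 164
river cycle of f (length 6): (-5, 12, 1), (1, 12, -5), (-5, 8, 5), (5, 12, -1), (-1, 12, 5), (5, 8, -5)
river cycle of g (length 6): (-1, 12, 5), (5, 8, -5), (-5, 12, 1), (1, 12, -5), (-5, 8, 5), (5, 12, -1)
cycles coincide ⇒ equivalent

yes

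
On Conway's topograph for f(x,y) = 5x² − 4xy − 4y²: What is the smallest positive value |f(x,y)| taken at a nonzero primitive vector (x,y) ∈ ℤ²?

descent: ρ → (-4,4,5)  [lands on river]
river: ρ → (5,6,-3)
river: ρ → (-3,6,5)
river: ρ → (5,4,-4)
closes: descent 1, river 4
min |a| on river = 3

3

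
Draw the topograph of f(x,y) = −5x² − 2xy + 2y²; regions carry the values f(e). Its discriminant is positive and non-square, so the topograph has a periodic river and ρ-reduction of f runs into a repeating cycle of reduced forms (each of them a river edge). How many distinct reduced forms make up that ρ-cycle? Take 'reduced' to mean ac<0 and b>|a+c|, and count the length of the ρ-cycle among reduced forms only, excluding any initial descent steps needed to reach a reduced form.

D = 44, ⌊√D⌋ = 6
descent: ρ → (2,6,-1)  [lands on river]
river: ρ → (-1,6,2)
ρ-cycle length = 2 (tail of 1 descent step not counted)

2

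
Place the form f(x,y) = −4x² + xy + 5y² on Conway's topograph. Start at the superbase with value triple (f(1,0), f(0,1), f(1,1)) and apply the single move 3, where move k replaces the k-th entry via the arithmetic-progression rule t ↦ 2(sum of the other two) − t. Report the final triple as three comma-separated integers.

start (-4,5,2) = (f(1,0),f(0,1),f(1,1))
replace slot 3: 2·((-4)+5) − 2 = 0 → (-4,5,0)

-4,5,0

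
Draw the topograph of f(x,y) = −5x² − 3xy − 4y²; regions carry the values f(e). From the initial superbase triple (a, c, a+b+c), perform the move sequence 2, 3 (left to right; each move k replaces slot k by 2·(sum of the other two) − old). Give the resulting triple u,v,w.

start (-5,-4,-12) = (f(1,0),f(0,1),f(1,1))
replace slot 2: 2·((-5)+(-12)) − (-4) = -30 → (-5,-30,-12)
replace slot 3: 2·((-5)+(-30)) − (-12) = -58 → (-5,-30,-58)

-5,-30,-58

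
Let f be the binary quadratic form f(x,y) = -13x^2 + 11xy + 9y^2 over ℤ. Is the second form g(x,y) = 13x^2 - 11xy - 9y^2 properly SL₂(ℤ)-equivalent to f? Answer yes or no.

D₁ = 589, D₂ = 589
river cycle of f (length 16): (9, 7, -15), (-15, 23, 1), (1, 23, -15), (-15, 7, 9), (9, 11, -13), (-13, 15, 7), (7, 13, -15), (-15, 17, 5), (5, 23, -3), (-3, 19, 19), … (6 more)
river cycle of g (length 16): (-9, 11, 13), (13, 15, -7), (-7, 13, 15), (15, 17, -5), (-5, 23, 3), (3, 19, -19), (-19, 19, 3), (3, 23, -5), (-5, 17, 15), (15, 13, -7), … (6 more)
cycles differ ⇒ inequivalent

no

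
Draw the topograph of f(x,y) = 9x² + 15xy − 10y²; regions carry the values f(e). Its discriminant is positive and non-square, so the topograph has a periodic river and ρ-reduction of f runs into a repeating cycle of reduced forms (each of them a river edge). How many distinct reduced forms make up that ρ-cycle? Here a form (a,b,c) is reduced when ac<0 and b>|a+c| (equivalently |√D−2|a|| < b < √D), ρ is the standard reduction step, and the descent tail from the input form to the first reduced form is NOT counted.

D = 585, ⌊√D⌋ = 24
river: ρ → (-10,5,14)
river: ρ → (14,23,-1)
river: ρ → (-1,23,14)
river: ρ → (14,5,-10)
river: ρ → (-10,15,9)
river: ρ → (9,21,-4)
river: ρ → (-4,19,14)
river: ρ → (14,9,-9)
river: ρ → (-9,9,14)
river: ρ → (14,19,-4)
river: ρ → (-4,21,9)
river: ρ → (9,15,-10)
ρ-cycle length = 12 (tail of 0 descent steps not counted)

12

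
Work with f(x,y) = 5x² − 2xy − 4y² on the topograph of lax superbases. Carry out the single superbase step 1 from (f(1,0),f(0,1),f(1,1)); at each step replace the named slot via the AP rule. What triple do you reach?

start (5,-4,-1) = (f(1,0),f(0,1),f(1,1))
replace slot 1: 2·((-4)+(-1)) − 5 = -15 → (-15,-4,-1)

-15,-4,-1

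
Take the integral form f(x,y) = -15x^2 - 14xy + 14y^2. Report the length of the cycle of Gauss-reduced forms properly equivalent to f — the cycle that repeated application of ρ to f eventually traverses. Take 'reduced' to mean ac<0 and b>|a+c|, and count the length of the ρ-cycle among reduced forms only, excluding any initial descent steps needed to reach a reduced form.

D = 1036, ⌊√D⌋ = 32
descent: ρ → (14,14,-15)  [lands on river]
river: ρ → (-15,16,13)
river: ρ → (13,10,-18)
river: ρ → (-18,26,5)
river: ρ → (5,24,-23)
river: ρ → (-23,22,6)
river: ρ → (6,26,-15)
river: ρ → (-15,4,17)
river: ρ → (17,30,-2)
river: ρ → (-2,30,17)
river: ρ → (17,4,-15)
river: ρ → (-15,26,6)
river: ρ → (6,22,-23)
river: ρ → (-23,24,5)
river: ρ → (5,26,-18)
river: ρ → (-18,10,13)
river: ρ → (13,16,-15)
river: ρ → (-15,14,14)
ρ-cycle length = 18 (tail of 1 descent step not counted)

18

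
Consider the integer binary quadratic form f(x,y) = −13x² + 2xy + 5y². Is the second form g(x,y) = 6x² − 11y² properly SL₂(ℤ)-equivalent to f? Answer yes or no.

D₁ = 264, D₂ = 264
river cycle of f (length 6): (5, 8, -10), (-10, 12, 3), (3, 12, -10), (-10, 8, 5), (5, 12, -6), (-6, 12, 5)
river cycle of g (length 6): (6, 12, -5), (-5, 8, 10), (10, 12, -3), (-3, 12, 10), (10, 8, -5), (-5, 12, 6)
cycles differ ⇒ inequivalent

no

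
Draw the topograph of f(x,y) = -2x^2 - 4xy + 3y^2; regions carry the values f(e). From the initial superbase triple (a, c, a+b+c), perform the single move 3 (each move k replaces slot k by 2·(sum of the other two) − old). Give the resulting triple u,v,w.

start (-2,3,-3) = (f(1,0),f(0,1),f(1,1))
replace slot 3: 2·((-2)+3) − (-3) = 5 → (-2,3,5)

-2,3,5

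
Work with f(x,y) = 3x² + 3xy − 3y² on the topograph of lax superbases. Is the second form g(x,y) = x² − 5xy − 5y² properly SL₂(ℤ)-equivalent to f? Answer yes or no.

D₁ = 45, D₂ = 45
river cycle of f (length 2): (-3, 3, 3), (3, 3, -3)
river cycle of g (length 2): (-5, 5, 1), (1, 5, -5)
cycles differ ⇒ inequivalent

no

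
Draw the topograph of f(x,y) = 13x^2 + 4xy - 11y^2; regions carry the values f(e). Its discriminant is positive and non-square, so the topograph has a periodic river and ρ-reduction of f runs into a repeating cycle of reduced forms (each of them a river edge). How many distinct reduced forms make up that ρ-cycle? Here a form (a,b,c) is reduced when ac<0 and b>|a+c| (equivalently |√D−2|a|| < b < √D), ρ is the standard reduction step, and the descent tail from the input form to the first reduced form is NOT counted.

D = 588, ⌊√D⌋ = 24
river: ρ → (-11,18,6)
river: ρ → (6,18,-11)
river: ρ → (-11,4,13)
river: ρ → (13,22,-2)
river: ρ → (-2,22,13)
river: ρ → (13,4,-11)
ρ-cycle length = 6 (tail of 0 descent steps not counted)

6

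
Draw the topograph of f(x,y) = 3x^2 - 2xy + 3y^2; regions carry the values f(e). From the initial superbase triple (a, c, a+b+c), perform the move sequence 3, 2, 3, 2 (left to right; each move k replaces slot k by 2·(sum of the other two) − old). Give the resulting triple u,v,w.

start (3,3,4) = (f(1,0),f(0,1),f(1,1))
replace slot 3: 2·(3+3) − 4 = 8 → (3,3,8)
replace slot 2: 2·(3+8) − 3 = 19 → (3,19,8)
replace slot 3: 2·(3+19) − 8 = 36 → (3,19,36)
replace slot 2: 2·(3+36) − 19 = 59 → (3,59,36)

3,59,36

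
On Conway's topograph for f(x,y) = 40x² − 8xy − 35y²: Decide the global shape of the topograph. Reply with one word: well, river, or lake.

D = b²−4ac = (-8)² − 4·40·(-35) = 5664
D > 0 non-square ⇒ indefinite ⇒ periodic river

river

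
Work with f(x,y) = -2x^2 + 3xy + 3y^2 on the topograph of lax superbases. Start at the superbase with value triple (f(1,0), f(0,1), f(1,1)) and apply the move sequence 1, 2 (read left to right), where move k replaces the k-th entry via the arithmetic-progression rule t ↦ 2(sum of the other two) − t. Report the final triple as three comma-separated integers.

start (-2,3,4) = (f(1,0),f(0,1),f(1,1))
replace slot 1: 2·(3+4) − (-2) = 16 → (16,3,4)
replace slot 2: 2·(16+4) − 3 = 37 → (16,37,4)

16,37,4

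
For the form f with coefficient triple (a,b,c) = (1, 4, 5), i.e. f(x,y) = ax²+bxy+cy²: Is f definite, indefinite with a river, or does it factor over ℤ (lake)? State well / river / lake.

D = b²−4ac = 4² − 4·1·5 = -4
D < 0 ⇒ definite ⇒ every region one sign ⇒ single well

well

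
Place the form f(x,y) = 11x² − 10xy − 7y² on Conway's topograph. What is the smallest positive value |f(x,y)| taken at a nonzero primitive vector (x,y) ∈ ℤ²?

descent: ρ → (-7,10,11)  [lands on river]
river: ρ → (11,12,-6)
river: ρ → (-6,12,11)
river: ρ → (11,10,-7)
river: ρ → (-7,18,3)
river: ρ → (3,18,-7)
closes: descent 1, river 6
min |a| on river = 3

3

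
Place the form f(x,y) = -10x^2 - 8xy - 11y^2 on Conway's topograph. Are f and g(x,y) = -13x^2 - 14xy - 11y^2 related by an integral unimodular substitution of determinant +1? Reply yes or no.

D₁ = -376, D₂ = -376
f is negative-definite; reduce −f:
−f: reduced (well bottom): (10,8,11) with a≤c, −a<b≤a
flip sign back: reduced form of f is (-10,-8,-11)
g is negative-definite; reduce −g:
−g: translate: b→-12 (≡14 mod 26), so (13,14,11)→(13,-12,10)
−g: flip: (13,-12,10)→(10,12,13)
−g: translate: b→-8 (≡12 mod 20), so (10,12,13)→(10,-8,11)
−g: reduced (well bottom): (10,-8,11) with a≤c, −a<b≤a
flip sign back: reduced form of g is (-10,8,-11)
reduced forms (-10, -8, -11) vs (-10, 8, -11) ⇒ inequivalent

no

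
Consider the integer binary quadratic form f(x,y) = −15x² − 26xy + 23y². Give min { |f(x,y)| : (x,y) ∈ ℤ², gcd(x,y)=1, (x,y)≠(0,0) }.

descent: ρ → (23,26,-15)  [lands on river]
river: ρ → (-15,34,15)
river: ρ → (15,26,-23)
river: ρ → (-23,20,18)
river: ρ → (18,16,-25)
river: ρ → (-25,34,9)
river: ρ → (9,38,-17)
river: ρ → (-17,30,17)
river: ρ → (17,38,-9)
river: ρ → (-9,34,25)
river: ρ → (25,16,-18)
river: ρ → (-18,20,23)
closes: descent 1, river 12
min |a| on river = 9

9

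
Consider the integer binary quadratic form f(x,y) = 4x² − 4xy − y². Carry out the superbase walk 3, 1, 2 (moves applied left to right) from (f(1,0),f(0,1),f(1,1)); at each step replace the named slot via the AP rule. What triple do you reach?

start (4,-1,-1) = (f(1,0),f(0,1),f(1,1))
replace slot 3: 2·(4+(-1)) − (-1) = 7 → (4,-1,7)
replace slot 1: 2·((-1)+7) − 4 = 8 → (8,-1,7)
replace slot 2: 2·(8+7) − (-1) = 31 → (8,31,7)

8,31,7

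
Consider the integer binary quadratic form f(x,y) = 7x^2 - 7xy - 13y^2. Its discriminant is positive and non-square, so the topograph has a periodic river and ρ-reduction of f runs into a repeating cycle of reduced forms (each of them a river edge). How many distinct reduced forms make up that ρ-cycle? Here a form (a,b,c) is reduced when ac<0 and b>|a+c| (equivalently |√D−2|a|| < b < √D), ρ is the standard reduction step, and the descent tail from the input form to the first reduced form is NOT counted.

D = 413, ⌊√D⌋ = 20
descent: ρ → (-13,7,7)  [lands on river]
river: ρ → (7,7,-13)
river: ρ → (-13,19,1)
river: ρ → (1,19,-13)
ρ-cycle length = 4 (tail of 1 descent step not counted)

4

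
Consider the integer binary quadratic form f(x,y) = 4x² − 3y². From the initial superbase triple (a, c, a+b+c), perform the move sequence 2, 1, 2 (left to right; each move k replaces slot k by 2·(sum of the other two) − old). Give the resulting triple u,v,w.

start (4,-3,1) = (f(1,0),f(0,1),f(1,1))
replace slot 2: 2·(4+1) − (-3) = 13 → (4,13,1)
replace slot 1: 2·(13+1) − 4 = 24 → (24,13,1)
replace slot 2: 2·(24+1) − 13 = 37 → (24,37,1)

24,37,1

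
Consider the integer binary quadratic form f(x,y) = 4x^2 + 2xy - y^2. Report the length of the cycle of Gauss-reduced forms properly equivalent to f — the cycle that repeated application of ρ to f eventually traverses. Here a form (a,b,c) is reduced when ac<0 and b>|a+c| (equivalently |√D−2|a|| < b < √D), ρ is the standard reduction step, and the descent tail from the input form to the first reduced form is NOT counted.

D = 20, ⌊√D⌋ = 4
descent: ρ → (-1,4,1)  [lands on river]
river: ρ → (1,4,-1)
ρ-cycle length = 2 (tail of 1 descent step not counted)

2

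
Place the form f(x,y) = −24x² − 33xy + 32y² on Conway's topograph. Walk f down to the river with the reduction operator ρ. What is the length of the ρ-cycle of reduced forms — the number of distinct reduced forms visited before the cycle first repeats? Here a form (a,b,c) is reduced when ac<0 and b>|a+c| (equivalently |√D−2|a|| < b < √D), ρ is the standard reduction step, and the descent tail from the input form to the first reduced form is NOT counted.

D = 4161, ⌊√D⌋ = 64
descent: ρ → (32,33,-24)  [lands on river]
river: ρ → (-24,63,2)
river: ρ → (2,61,-55)
river: ρ → (-55,49,8)
river: ρ → (8,63,-6)
river: ρ → (-6,57,38)
river: ρ → (38,19,-25)
river: ρ → (-25,31,32)
ρ-cycle length = 8 (tail of 1 descent step not counted)

8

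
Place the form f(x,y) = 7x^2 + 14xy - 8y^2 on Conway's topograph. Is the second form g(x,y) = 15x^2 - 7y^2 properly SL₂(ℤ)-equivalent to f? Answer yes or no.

D₁ = 420, D₂ = 420
river cycle of f (length 4): (-8, 18, 3), (3, 18, -8), (-8, 14, 7), (7, 14, -8)
river cycle of g (length 4): (-7, 14, 8), (8, 18, -3), (-3, 18, 8), (8, 14, -7)
cycles differ ⇒ inequivalent

no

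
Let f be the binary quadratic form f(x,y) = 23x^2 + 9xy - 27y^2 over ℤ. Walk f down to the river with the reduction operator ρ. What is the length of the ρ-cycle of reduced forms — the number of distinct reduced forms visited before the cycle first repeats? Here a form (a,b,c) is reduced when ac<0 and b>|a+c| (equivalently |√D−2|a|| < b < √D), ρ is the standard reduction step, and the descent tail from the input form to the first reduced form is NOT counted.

D = 2565, ⌊√D⌋ = 50
river: ρ → (-27,45,5)
river: ρ → (5,45,-27)
river: ρ → (-27,9,23)
river: ρ → (23,37,-13)
river: ρ → (-13,41,17)
river: ρ → (17,27,-27)
river: ρ → (-27,27,17)
river: ρ → (17,41,-13)
river: ρ → (-13,37,23)
river: ρ → (23,9,-27)
ρ-cycle length = 10 (tail of 0 descent steps not counted)

10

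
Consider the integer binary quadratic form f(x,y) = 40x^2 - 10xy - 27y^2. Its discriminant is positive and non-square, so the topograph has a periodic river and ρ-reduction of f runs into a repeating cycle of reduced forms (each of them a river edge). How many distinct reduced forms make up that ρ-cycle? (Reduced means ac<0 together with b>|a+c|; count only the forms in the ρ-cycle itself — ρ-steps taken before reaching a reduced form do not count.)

D = 4420, ⌊√D⌋ = 66
descent: ρ → (-27,64,3)  [lands on river]
river: ρ → (3,62,-48)
river: ρ → (-48,34,17)
river: ρ → (17,34,-48)
river: ρ → (-48,62,3)
river: ρ → (3,64,-27)
river: ρ → (-27,44,23)
river: ρ → (23,48,-23)
river: ρ → (-23,44,27)
river: ρ → (27,64,-3)
river: ρ → (-3,62,48)
river: ρ → (48,34,-17)
river: ρ → (-17,34,48)
river: ρ → (48,62,-3)
river: ρ → (-3,64,27)
river: ρ → (27,44,-23)
river: ρ → (-23,48,23)
river: ρ → (23,44,-27)
ρ-cycle length = 18 (tail of 1 descent step not counted)

18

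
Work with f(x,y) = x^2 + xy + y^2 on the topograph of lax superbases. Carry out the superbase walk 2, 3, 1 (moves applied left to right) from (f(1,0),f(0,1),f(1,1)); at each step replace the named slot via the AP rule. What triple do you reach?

start (1,1,3) = (f(1,0),f(0,1),f(1,1))
replace slot 2: 2·(1+3) − 1 = 7 → (1,7,3)
replace slot 3: 2·(1+7) − 3 = 13 → (1,7,13)
replace slot 1: 2·(7+13) − 1 = 39 → (39,7,13)

39,7,13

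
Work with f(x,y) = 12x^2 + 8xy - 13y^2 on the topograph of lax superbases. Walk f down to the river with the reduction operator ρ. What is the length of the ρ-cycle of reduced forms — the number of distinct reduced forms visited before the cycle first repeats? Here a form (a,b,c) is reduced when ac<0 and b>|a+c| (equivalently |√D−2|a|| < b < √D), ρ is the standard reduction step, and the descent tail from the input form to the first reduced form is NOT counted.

D = 688, ⌊√D⌋ = 26
river: ρ → (-13,18,7)
river: ρ → (7,24,-4)
river: ρ → (-4,24,7)
river: ρ → (7,18,-13)
river: ρ → (-13,8,12)
river: ρ → (12,16,-9)
river: ρ → (-9,20,8)
river: ρ → (8,12,-17)
river: ρ → (-17,22,3)
river: ρ → (3,26,-1)
river: ρ → (-1,26,3)
river: ρ → (3,22,-17)
river: ρ → (-17,12,8)
river: ρ → (8,20,-9)
river: ρ → (-9,16,12)
river: ρ → (12,8,-13)
ρ-cycle length = 16 (tail of 0 descent steps not counted)

16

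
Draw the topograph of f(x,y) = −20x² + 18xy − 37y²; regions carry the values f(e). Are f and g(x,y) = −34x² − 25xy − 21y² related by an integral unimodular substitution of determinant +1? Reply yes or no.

D₁ = -2636, D₂ = -2231
discriminants differ ⇒ not SL₂(ℤ)-equivalent

no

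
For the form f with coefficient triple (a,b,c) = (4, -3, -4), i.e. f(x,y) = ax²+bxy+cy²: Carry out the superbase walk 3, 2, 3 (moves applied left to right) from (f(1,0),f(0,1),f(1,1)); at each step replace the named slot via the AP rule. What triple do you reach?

start (4,-4,-3) = (f(1,0),f(0,1),f(1,1))
replace slot 3: 2·(4+(-4)) − (-3) = 3 → (4,-4,3)
replace slot 2: 2·(4+3) − (-4) = 18 → (4,18,3)
replace slot 3: 2·(4+18) − 3 = 41 → (4,18,41)

4,18,41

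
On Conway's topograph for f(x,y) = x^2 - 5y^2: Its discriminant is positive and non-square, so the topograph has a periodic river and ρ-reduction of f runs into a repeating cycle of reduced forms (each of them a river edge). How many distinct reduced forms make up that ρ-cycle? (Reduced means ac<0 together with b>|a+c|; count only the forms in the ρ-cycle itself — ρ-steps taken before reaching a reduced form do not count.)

D = 20, ⌊√D⌋ = 4
descent: ρ → (-5,0,1)
descent: ρ → (1,4,-1)  [lands on river]
river: ρ → (-1,4,1)
ρ-cycle length = 2 (tail of 2 descent steps not counted)

2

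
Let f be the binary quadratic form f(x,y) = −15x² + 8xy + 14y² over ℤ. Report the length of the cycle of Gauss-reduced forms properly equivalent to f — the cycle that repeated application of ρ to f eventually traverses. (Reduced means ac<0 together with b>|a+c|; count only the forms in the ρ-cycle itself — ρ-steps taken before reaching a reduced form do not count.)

D = 904, ⌊√D⌋ = 30
river: ρ → (14,20,-9)
river: ρ → (-9,16,18)
river: ρ → (18,20,-7)
river: ρ → (-7,22,15)
river: ρ → (15,8,-14)
river: ρ → (-14,20,9)
river: ρ → (9,16,-18)
river: ρ → (-18,20,7)
river: ρ → (7,22,-15)
river: ρ → (-15,8,14)
ρ-cycle length = 10 (tail of 0 descent steps not counted)

10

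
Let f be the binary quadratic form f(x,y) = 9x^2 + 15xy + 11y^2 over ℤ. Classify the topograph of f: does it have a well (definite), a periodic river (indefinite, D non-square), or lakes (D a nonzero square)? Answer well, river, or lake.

D = b²−4ac = 15² − 4·9·11 = -171
D < 0 ⇒ definite ⇒ every region one sign ⇒ single well

well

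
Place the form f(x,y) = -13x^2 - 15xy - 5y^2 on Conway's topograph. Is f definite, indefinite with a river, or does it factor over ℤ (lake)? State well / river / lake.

D = b²−4ac = (-15)² − 4·(-13)·(-5) = -35
D < 0 ⇒ definite ⇒ every region one sign ⇒ single well

well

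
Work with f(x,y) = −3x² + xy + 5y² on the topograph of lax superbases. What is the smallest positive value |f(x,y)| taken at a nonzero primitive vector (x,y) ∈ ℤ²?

descent: ρ → (5,-1,-3)
descent: ρ → (-3,7,1)  [lands on river]
river: ρ → (1,7,-3)
river: ρ → (-3,5,3)
river: ρ → (3,7,-1)
river: ρ → (-1,7,3)
river: ρ → (3,5,-3)
closes: descent 2, river 6
min |a| on river = 1

1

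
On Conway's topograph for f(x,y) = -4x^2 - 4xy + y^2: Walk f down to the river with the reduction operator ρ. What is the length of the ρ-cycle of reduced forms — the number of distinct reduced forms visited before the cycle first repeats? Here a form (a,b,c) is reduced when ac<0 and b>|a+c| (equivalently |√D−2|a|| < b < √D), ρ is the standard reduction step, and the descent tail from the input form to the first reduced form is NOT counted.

D = 32, ⌊√D⌋ = 5
descent: ρ → (1,4,-4)  [lands on river]
river: ρ → (-4,4,1)
ρ-cycle length = 2 (tail of 1 descent step not counted)

2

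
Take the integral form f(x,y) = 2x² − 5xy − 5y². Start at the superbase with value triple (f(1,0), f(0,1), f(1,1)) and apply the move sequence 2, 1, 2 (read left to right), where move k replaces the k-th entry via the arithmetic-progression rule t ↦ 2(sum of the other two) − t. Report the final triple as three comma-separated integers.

start (2,-5,-8) = (f(1,0),f(0,1),f(1,1))
replace slot 2: 2·(2+(-8)) − (-5) = -7 → (2,-7,-8)
replace slot 1: 2·((-7)+(-8)) − 2 = -32 → (-32,-7,-8)
replace slot 2: 2·((-32)+(-8)) − (-7) = -73 → (-32,-73,-8)

-32,-73,-8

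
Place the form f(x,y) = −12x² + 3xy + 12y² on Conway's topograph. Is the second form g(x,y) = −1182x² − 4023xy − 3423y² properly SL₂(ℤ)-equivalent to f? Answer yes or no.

D₁ = 585, D₂ = 585
river cycle of f (length 6): (12, 21, -3), (-3, 21, 12), (12, 3, -12), (-12, 21, 3), (3, 21, -12), (-12, 3, 12)
river cycle of g (length 6): (-12, 3, 12), (12, 21, -3), (-3, 21, 12), (12, 3, -12), (-12, 21, 3), (3, 21, -12)
cycles coincide ⇒ equivalent

yes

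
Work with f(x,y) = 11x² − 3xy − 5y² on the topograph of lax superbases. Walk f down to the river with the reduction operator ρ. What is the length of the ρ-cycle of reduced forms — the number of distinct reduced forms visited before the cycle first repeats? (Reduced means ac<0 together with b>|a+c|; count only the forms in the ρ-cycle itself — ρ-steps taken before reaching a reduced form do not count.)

D = 229, ⌊√D⌋ = 15
descent: ρ → (-5,13,3)  [lands on river]
river: ρ → (3,11,-9)
river: ρ → (-9,7,5)
river: ρ → (5,13,-3)
river: ρ → (-3,11,9)
river: ρ → (9,7,-5)
ρ-cycle length = 6 (tail of 1 descent step not counted)

6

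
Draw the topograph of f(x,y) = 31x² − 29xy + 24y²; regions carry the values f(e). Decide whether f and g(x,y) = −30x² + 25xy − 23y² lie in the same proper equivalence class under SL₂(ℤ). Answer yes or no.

D₁ = -2135, D₂ = -2135
f: flip: (31,-29,24)→(24,29,31)
f: translate: b→-19 (≡29 mod 48), so (24,29,31)→(24,-19,26)
f: reduced (well bottom): (24,-19,26) with a≤c, −a<b≤a
g is negative-definite; reduce −g:
−g: flip: (30,-25,23)→(23,25,30)
−g: translate: b→-21 (≡25 mod 46), so (23,25,30)→(23,-21,28)
−g: reduced (well bottom): (23,-21,28) with a≤c, −a<b≤a
flip sign back: reduced form of g is (-23,21,-28)
reduced forms (24, -19, 26) vs (-23, 21, -28) ⇒ inequivalent

no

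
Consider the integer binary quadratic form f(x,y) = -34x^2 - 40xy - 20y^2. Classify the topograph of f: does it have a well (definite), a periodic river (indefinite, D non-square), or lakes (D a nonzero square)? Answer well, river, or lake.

D = b²−4ac = (-40)² − 4·(-34)·(-20) = -1120
D < 0 ⇒ definite ⇒ every region one sign ⇒ single well

well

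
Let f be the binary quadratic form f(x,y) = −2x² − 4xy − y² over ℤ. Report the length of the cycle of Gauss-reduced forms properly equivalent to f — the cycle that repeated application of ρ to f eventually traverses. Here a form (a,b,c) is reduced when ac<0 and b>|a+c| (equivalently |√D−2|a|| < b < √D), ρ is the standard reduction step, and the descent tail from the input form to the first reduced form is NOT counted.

D = 8, ⌊√D⌋ = 2
descent: ρ → (-1,2,1)  [lands on river]
river: ρ → (1,2,-1)
ρ-cycle length = 2 (tail of 1 descent step not counted)

2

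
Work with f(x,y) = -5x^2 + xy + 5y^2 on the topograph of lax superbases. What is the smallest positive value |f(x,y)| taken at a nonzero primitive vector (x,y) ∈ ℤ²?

river: ρ → (5,9,-1)
river: ρ → (-1,9,5)
river: ρ → (5,1,-5)
river: ρ → (-5,9,1)
river: ρ → (1,9,-5)
river: ρ → (-5,1,5)
closes: descent 0, river 6
min |a| on river = 1

1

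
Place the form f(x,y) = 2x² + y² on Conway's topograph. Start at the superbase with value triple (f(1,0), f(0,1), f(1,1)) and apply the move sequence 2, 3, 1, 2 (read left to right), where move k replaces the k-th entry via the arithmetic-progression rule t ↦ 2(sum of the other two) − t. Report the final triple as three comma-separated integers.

start (2,1,3) = (f(1,0),f(0,1),f(1,1))
replace slot 2: 2·(2+3) − 1 = 9 → (2,9,3)
replace slot 3: 2·(2+9) − 3 = 19 → (2,9,19)
replace slot 1: 2·(9+19) − 2 = 54 → (54,9,19)
replace slot 2: 2·(54+19) − 9 = 137 → (54,137,19)

54,137,19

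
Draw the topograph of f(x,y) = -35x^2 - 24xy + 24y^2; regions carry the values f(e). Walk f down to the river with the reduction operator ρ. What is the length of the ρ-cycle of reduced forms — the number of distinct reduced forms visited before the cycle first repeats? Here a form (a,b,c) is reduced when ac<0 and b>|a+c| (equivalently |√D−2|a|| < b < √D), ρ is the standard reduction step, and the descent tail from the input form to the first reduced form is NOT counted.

D = 3936, ⌊√D⌋ = 62
descent: ρ → (24,24,-35)  [lands on river]
river: ρ → (-35,46,13)
river: ρ → (13,58,-11)
river: ρ → (-11,52,28)
river: ρ → (28,60,-3)
river: ρ → (-3,60,28)
river: ρ → (28,52,-11)
river: ρ → (-11,58,13)
river: ρ → (13,46,-35)
river: ρ → (-35,24,24)
ρ-cycle length = 10 (tail of 1 descent step not counted)

10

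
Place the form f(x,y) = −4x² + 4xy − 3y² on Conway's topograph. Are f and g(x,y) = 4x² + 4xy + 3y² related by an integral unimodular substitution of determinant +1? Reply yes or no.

D₁ = -32, D₂ = -32
f is negative-definite; reduce −f:
−f: translate: b→4 (≡-4 mod 8), so (4,-4,3)→(4,4,3)
−f: flip: (4,4,3)→(3,-4,4)
−f: translate: b→2 (≡-4 mod 6), so (3,-4,4)→(3,2,3)
−f: reduced (well bottom): (3,2,3) with a≤c, −a<b≤a
flip sign back: reduced form of f is (-3,-2,-3)
g: flip: (4,4,3)→(3,-4,4)
g: translate: b→2 (≡-4 mod 6), so (3,-4,4)→(3,2,3)
g: reduced (well bottom): (3,2,3) with a≤c, −a<b≤a
reduced forms (-3, -2, -3) vs (3, 2, 3) ⇒ inequivalent

no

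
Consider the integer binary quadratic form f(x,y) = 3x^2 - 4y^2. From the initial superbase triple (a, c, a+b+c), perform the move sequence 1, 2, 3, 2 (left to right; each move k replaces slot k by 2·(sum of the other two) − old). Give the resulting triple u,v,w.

start (3,-4,-1) = (f(1,0),f(0,1),f(1,1))
replace slot 1: 2·((-4)+(-1)) − 3 = -13 → (-13,-4,-1)
replace slot 2: 2·((-13)+(-1)) − (-4) = -24 → (-13,-24,-1)
replace slot 3: 2·((-13)+(-24)) − (-1) = -73 → (-13,-24,-73)
replace slot 2: 2·((-13)+(-73)) − (-24) = -148 → (-13,-148,-73)

-13,-148,-73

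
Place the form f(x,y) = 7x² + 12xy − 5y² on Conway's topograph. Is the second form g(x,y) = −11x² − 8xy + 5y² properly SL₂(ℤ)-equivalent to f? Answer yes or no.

D₁ = 284, D₂ = 284
river cycle of f (length 8): (-5, 8, 11), (11, 14, -2), (-2, 14, 11), (11, 8, -5), (-5, 12, 7), (7, 16, -1), (-1, 16, 7), (7, 12, -5)
river cycle of g (length 8): (5, 8, -11), (-11, 14, 2), (2, 14, -11), (-11, 8, 5), (5, 12, -7), (-7, 16, 1), (1, 16, -7), (-7, 12, 5)
cycles differ ⇒ inequivalent

no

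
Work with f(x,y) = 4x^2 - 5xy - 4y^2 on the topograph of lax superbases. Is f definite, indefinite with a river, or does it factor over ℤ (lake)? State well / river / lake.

D = b²−4ac = (-5)² − 4·4·(-4) = 89
D > 0 non-square ⇒ indefinite ⇒ periodic river

river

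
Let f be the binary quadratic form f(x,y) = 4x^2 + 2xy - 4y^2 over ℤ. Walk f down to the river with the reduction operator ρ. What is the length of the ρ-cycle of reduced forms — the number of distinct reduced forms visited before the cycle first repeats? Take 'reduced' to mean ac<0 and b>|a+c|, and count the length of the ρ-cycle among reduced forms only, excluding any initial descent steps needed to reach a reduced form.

D = 68, ⌊√D⌋ = 8
river: ρ → (-4,6,2)
river: ρ → (2,6,-4)
river: ρ → (-4,2,4)
river: ρ → (4,6,-2)
river: ρ → (-2,6,4)
river: ρ → (4,2,-4)
ρ-cycle length = 6 (tail of 0 descent steps not counted)

6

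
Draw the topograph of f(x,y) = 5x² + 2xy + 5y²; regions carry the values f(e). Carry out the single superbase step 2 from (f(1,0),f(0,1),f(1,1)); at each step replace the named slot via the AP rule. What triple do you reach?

start (5,5,12) = (f(1,0),f(0,1),f(1,1))
replace slot 2: 2·(5+12) − 5 = 29 → (5,29,12)

5,29,12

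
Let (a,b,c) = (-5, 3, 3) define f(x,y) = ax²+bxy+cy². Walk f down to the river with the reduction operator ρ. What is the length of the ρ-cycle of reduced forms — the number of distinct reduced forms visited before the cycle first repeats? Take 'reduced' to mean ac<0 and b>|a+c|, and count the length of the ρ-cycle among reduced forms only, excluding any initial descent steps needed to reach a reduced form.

D = 69, ⌊√D⌋ = 8
river: ρ → (3,3,-5)
river: ρ → (-5,7,1)
river: ρ → (1,7,-5)
river: ρ → (-5,3,3)
ρ-cycle length = 4 (tail of 0 descent steps not counted)

4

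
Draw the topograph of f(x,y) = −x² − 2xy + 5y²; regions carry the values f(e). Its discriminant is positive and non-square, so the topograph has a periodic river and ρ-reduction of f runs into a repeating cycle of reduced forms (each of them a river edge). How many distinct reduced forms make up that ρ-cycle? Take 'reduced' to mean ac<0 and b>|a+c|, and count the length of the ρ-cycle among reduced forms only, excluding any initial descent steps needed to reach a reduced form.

D = 24, ⌊√D⌋ = 4
descent: ρ → (5,2,-1)
descent: ρ → (-1,4,2)  [lands on river]
river: ρ → (2,4,-1)
ρ-cycle length = 2 (tail of 2 descent steps not counted)

2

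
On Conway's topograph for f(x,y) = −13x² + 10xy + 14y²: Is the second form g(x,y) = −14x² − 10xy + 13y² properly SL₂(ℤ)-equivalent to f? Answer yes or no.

D₁ = 828, D₂ = 828
river cycle of f (length 8): (14, 18, -9), (-9, 18, 14), (14, 10, -13), (-13, 16, 11), (11, 28, -1), (-1, 28, 11), (11, 16, -13), (-13, 10, 14)
river cycle of g (length 8): (13, 10, -14), (-14, 18, 9), (9, 18, -14), (-14, 10, 13), (13, 16, -11), (-11, 28, 1), (1, 28, -11), (-11, 16, 13)
cycles differ ⇒ inequivalent

no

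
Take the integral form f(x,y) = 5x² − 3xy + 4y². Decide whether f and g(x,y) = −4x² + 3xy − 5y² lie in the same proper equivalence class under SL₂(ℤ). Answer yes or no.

D₁ = -71, D₂ = -71
f: flip: (5,-3,4)→(4,3,5)
f: reduced (well bottom): (4,3,5) with a≤c, −a<b≤a
g is negative-definite; reduce −g:
−g: reduced (well bottom): (4,-3,5) with a≤c, −a<b≤a
flip sign back: reduced form of g is (-4,3,-5)
reduced forms (4, 3, 5) vs (-4, 3, -5) ⇒ inequivalent

no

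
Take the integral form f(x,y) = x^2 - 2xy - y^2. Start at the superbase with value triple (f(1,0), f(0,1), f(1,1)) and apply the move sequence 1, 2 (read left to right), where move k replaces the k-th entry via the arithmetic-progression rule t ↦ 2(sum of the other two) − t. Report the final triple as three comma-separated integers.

start (1,-1,-2) = (f(1,0),f(0,1),f(1,1))
replace slot 1: 2·((-1)+(-2)) − 1 = -7 → (-7,-1,-2)
replace slot 2: 2·((-7)+(-2)) − (-1) = -17 → (-7,-17,-2)

-7,-17,-2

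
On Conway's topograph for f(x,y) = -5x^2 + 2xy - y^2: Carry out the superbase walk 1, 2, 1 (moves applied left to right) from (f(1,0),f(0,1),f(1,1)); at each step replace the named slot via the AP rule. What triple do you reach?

start (-5,-1,-4) = (f(1,0),f(0,1),f(1,1))
replace slot 1: 2·((-1)+(-4)) − (-5) = -5 → (-5,-1,-4)
replace slot 2: 2·((-5)+(-4)) − (-1) = -17 → (-5,-17,-4)
replace slot 1: 2·((-17)+(-4)) − (-5) = -37 → (-37,-17,-4)

-37,-17,-4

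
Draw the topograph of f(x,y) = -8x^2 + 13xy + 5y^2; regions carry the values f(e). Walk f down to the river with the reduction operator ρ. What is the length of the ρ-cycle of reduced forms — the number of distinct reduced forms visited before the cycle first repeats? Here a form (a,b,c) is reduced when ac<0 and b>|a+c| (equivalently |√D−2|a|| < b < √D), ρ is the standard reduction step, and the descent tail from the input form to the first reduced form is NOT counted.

D = 329, ⌊√D⌋ = 18
river: ρ → (5,17,-2)
river: ρ → (-2,15,13)
river: ρ → (13,11,-4)
river: ρ → (-4,13,10)
river: ρ → (10,7,-7)
river: ρ → (-7,7,10)
river: ρ → (10,13,-4)
river: ρ → (-4,11,13)
river: ρ → (13,15,-2)
river: ρ → (-2,17,5)
river: ρ → (5,13,-8)
river: ρ → (-8,3,10)
river: ρ → (10,17,-1)
river: ρ → (-1,17,10)
river: ρ → (10,3,-8)
river: ρ → (-8,13,5)
ρ-cycle length = 16 (tail of 0 descent steps not counted)

16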